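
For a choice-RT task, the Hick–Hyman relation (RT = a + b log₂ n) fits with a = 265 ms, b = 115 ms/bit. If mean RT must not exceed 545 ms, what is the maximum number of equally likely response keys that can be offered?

Set 265 + 115·log₂ n ≤ 545 → log₂ n ≤ (545 − 265)/115 = 2.4348.
So n ≤ 2^2.4348 = 5.407; the largest integer n is 5.

5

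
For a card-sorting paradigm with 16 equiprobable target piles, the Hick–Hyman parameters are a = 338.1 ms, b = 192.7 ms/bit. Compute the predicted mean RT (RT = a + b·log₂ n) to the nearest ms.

1109 ms

log₂(16) = 4 bits, so RT = 338.1 + 192.7 × 4 ≈ 1108.900 ms.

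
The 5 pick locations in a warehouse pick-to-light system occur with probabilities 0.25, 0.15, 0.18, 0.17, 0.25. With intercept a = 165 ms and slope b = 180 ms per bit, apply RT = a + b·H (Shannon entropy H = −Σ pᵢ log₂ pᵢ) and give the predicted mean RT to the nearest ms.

H = 0.25·log₂(1/0.25) + 0.15·log₂(1/0.15) + 0.18·log₂(1/0.18) + 0.17·log₂(1/0.17) + 0.25·log₂(1/0.25) = 2.2904 bits.
RT = 165 + 180 × 2.2904 = 577.28 ms.

577 ms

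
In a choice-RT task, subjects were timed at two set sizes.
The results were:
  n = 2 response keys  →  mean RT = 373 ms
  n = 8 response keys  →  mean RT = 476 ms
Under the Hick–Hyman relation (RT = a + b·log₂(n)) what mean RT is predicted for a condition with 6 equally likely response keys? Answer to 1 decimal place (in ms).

454.6 ms

RT is linear in log₂ n, so two points fix the line:
  b = (476 − 373) / (log₂ 8 − log₂ 2) = 103 / (3 − 1) = 51.500 ms/bit
  a = 373 − 51.500 × 1 = 321.500 ms
Then RT(6) = 321.500 + 51.500 × log₂ 6 = 321.500 + 51.500 × 2.5850 ≈ 454.626 ms.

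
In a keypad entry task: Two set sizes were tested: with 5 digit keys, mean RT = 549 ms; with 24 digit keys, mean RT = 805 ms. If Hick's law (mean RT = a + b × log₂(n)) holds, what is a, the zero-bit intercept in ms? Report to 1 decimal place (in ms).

286.3 ms

b = (RT₂ − RT₁)/(log₂ n₂ − log₂ n₁) = (805 − 549)/(4.5850 − 2.3219) = 113.122 ms/bit.
a = RT₁ − b·log₂ n₁ = 549 − 113.122 × 2.3219 = 286.338 ms.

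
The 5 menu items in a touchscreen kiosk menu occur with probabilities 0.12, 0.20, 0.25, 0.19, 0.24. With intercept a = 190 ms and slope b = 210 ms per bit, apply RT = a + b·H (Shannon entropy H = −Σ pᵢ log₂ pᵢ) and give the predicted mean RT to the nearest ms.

669 ms

H = 0.12·log₂(1/0.12) + 0.20·log₂(1/0.20) + 0.25·log₂(1/0.25) + 0.19·log₂(1/0.19) + 0.24·log₂(1/0.24) = 2.2808 bits.
RT = 190 + 210 × 2.2808 = 668.97 ms.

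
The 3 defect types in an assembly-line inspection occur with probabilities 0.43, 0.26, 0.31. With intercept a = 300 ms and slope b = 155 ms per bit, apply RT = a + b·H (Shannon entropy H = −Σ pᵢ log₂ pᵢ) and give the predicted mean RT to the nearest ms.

Entropy contributions −pᵢ log₂ pᵢ: 0.5236, 0.5053, 0.5238; sum H = 1.5526 bits.
RT = a + bH = 300 + 155·1.5526 = 540.66 ms.

541 ms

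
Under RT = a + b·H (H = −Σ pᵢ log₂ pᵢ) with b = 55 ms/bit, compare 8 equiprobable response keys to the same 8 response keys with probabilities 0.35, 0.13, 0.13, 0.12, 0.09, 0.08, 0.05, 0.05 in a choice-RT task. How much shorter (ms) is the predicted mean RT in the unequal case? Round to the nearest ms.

17 ms

The RT saving is b·ΔH. Equiprobable H₀ = log₂(8) = 3.0000 bits; with the given probabilities H = 2.6988 bits.
b·(H₀ − H) = 55 × (3.0000 − 2.6988) = 16.57 ms.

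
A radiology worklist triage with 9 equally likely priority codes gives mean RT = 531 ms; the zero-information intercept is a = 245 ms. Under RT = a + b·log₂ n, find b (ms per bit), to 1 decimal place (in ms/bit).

90.2 ms/bit

9 alternatives carry log₂ 9 = 3.1699 bits; the choice cost is 531 − 245 = 286 ms, so b = 286/3.1699 = 90.223 ms/bit.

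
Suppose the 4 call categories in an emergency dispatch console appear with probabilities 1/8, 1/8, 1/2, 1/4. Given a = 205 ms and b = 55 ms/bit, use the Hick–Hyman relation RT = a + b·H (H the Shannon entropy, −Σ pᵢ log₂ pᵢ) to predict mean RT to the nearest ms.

301 ms

H = −Σ pᵢ log₂ pᵢ = 0.125·3 + 0.125·3 + 0.5·1 + 0.25·2 = 1.750 bits.
RT = 205 + 55 × 1.750 = 301.25 ms.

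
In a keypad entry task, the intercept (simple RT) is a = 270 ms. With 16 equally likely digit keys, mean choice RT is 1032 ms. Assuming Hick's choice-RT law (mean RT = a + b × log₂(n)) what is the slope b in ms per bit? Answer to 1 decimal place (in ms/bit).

190.5 ms/bit

16 alternatives carry log₂ 16 = 4 bits; the choice cost is 1032 − 270 = 762 ms, so b = 762/4 = 190.500 ms/bit.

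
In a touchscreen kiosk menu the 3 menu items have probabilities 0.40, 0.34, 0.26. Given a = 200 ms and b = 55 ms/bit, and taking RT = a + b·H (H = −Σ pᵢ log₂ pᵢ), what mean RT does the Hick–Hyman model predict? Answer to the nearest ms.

Entropy contributions −pᵢ log₂ pᵢ: 0.5288, 0.5292, 0.5053; sum H = 1.5632 bits.
RT = a + bH = 200 + 55·1.5632 = 285.98 ms.

286 ms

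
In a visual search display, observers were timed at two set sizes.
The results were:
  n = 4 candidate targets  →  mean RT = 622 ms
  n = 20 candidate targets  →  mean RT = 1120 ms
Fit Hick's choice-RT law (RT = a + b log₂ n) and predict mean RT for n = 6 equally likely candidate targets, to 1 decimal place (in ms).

747.5 ms

Fit slope and intercept:
  b = (1120 − 622) / (log₂ 20 − log₂ 4) = 498 / (4.3219 − 2) = 214.477 ms/bit
  a = 622 − 214.477 × 2 = 193.046 ms
Then RT(6) = 193.046 + 214.477 × log₂ 6 = 193.046 + 214.477 × 2.5850 ≈ 747.461 ms.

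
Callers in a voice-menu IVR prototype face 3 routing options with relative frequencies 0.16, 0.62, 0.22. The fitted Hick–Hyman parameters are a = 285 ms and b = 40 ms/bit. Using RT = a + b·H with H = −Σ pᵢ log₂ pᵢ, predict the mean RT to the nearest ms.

338 ms

Entropy contributions −pᵢ log₂ pᵢ: 0.4230, 0.4276, 0.4806; sum H = 1.3312 bits.
RT = a + bH = 285 + 40·1.3312 = 338.25 ms.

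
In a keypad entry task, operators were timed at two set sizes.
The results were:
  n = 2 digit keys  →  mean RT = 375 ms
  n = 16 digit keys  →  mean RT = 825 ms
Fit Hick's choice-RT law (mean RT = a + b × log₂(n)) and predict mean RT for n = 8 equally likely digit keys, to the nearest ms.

Solve the two-equation system in a and b:
  b = (825 − 375) / (log₂ 16 − log₂ 2) = 450 / (4 − 1) = 150 ms/bit
  a = 375 − 150 × 1 = 225 ms
Then RT(8) = 225 + 150 × log₂ 8 = 225 + 150 × 3 ≈ 675.000 ms.

675 ms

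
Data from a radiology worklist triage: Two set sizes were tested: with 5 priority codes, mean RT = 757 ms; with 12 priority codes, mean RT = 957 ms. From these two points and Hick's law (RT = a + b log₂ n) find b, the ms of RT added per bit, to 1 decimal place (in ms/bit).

Slope: b = (957 − 757) / (log₂ 12 − log₂ 5) = 200/1.2630 = 158.349 ms/bit.

158.3 ms/bit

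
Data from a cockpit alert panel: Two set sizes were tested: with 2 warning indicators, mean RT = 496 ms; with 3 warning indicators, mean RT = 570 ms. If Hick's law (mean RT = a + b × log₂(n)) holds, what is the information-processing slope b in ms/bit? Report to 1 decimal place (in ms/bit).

126.5 ms/bit

The slope on a log₂ axis is (570 − 496) / (1.5850 − 1) = 126.504 ms/bit.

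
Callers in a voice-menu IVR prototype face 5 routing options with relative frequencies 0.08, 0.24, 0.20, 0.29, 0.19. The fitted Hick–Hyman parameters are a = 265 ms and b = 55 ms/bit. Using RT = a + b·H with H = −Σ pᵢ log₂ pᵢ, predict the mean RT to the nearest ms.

387 ms

Entropy contributions −pᵢ log₂ pᵢ: 0.2915, 0.4941, 0.4644, 0.5179, 0.4552; sum H = 2.2232 bits.
RT = a + bH = 265 + 55·2.2232 = 387.27 ms.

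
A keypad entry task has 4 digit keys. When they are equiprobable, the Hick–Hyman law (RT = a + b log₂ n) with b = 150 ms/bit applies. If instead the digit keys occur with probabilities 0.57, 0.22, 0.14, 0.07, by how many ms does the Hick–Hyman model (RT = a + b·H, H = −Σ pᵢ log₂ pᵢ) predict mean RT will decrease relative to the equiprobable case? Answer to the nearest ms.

Equiprobable entropy H₀ = log₂ 4 = 2.0000 bits.
Skewed entropy H = −Σ pᵢ log₂ pᵢ = 1.6085 bits.
ΔRT = b·(H₀ − H) = 150 × 0.3915 = 58.73 ms.

59 ms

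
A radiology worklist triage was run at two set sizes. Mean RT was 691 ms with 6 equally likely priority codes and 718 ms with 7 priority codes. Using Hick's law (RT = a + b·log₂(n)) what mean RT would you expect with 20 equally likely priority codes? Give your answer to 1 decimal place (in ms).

901.9 ms

Fit slope and intercept:
  b = (718 − 691) / (log₂ 7 − log₂ 6) = 27 / (2.8074 − 2.5850) = 121.407 ms/bit
  a = 691 − 121.407 × 2.5850 = 377.167 ms
Then RT(20) = 377.167 + 121.407 × log₂ 20 = 377.167 + 121.407 × 4.3219 ≈ 901.880 ms.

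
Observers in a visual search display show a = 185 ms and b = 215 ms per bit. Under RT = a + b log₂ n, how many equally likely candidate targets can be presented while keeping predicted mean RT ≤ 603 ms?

3

Set 185 + 215·log₂ n ≤ 603 → log₂ n ≤ (603 − 185)/215 = 1.9442.
So n ≤ 2^1.9442 = 3.848; the largest integer n is 3.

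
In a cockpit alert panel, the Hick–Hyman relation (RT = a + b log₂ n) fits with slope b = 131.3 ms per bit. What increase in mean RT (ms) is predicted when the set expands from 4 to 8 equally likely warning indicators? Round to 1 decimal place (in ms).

131.3 ms

Only the slope matters, since a is common to both: ΔRT = b·log₂(n₂/n₁).
log₂(8) − log₂(4) = log₂(8/4) = log₂(2) = 1.
ΔRT = 131.3 × 1.0000 = 131.300 ms.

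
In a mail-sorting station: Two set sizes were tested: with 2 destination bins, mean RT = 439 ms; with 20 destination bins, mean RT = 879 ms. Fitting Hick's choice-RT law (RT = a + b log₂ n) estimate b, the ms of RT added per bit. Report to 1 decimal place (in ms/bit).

Slope: b = (879 − 439) / (log₂ 20 − log₂ 2) = 440/3.3219 = 132.453 ms/bit.

132.5 ms/bit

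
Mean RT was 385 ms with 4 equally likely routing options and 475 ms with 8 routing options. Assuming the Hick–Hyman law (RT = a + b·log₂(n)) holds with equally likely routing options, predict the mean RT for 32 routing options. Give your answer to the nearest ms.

655 ms

Solve the two-equation system in a and b:
  b = (475 − 385) / (log₂ 8 − log₂ 4) = 90 / (3 − 2) = 90 ms/bit
  a = 385 − 90 × 2 = 205 ms
Then RT(32) = 205 + 90 × log₂ 32 = 205 + 90 × 5 ≈ 655.000 ms.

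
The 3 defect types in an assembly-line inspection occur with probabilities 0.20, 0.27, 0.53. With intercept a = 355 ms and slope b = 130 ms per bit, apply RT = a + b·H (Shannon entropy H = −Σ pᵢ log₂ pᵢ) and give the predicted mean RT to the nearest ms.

545 ms

Entropy contributions −pᵢ log₂ pᵢ: 0.4644, 0.5100, 0.4854; sum H = 1.4599 bits.
RT = a + bH = 355 + 130·1.4599 = 544.78 ms.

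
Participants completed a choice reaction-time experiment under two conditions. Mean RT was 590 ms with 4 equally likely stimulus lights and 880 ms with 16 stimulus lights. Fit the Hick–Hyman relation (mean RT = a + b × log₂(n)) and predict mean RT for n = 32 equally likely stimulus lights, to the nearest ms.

With log₂ n on the abscissa the relation is linear; from the two conditions:
  b = (880 − 590) / (log₂ 16 − log₂ 4) = 290 / (4 − 2) = 145 ms/bit
  a = 590 − 145 × 2 = 300 ms
Then RT(32) = 300 + 145 × log₂ 32 = 300 + 145 × 5 ≈ 1025.000 ms.

1025 ms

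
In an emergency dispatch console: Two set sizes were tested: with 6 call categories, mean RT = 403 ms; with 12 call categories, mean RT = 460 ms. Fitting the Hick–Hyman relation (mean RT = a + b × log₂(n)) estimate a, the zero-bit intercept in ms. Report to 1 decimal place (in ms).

255.7 ms

Slope: b = (460 − 403) / (log₂ 12 − log₂ 6) = 57/1.0000 = 57.000 ms/bit.
a = RT₁ − b·log₂ n₁ = 403 − 57.000 × 2.5850 = 255.657 ms.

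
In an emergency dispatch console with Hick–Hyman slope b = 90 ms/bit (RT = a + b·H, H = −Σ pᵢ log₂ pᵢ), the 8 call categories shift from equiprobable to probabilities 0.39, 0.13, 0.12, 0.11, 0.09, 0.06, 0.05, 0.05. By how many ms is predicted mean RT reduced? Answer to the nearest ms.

34 ms

The RT saving is b·ΔH. Equiprobable H₀ = log₂(8) = 3.0000 bits; with the given probabilities H = 2.6182 bits.
b·(H₀ − H) = 90 × (3.0000 − 2.6182) = 34.36 ms.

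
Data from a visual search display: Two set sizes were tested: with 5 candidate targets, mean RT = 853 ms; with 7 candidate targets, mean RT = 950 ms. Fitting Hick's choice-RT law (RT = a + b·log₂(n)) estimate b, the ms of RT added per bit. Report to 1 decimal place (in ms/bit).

The slope on a log₂ axis is (950 − 853) / (2.8074 − 2.3219) = 199.824 ms/bit.

199.8 ms/bit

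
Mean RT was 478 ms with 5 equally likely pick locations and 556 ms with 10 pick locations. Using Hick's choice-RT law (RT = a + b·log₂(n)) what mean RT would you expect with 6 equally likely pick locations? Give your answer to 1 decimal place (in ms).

Solve the two-equation system in a and b:
  b = (556 − 478) / (log₂ 10 − log₂ 5) = 78 / (3.3219 − 2.3219) = 78.000 ms/bit
  a = 478 − 78.000 × 2.3219 = 296.890 ms
Then RT(6) = 296.890 + 78.000 × log₂ 6 = 296.890 + 78.000 × 2.5850 ≈ 498.517 ms.

498.5 ms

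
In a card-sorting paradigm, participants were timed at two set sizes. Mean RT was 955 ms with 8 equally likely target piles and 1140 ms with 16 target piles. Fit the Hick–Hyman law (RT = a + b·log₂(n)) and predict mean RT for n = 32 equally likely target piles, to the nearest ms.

1325 ms

Solve the two-equation system in a and b:
  b = (1140 − 955) / (log₂ 16 − log₂ 8) = 185 / (4 − 3) = 185 ms/bit
  a = 955 − 185 × 3 = 400 ms
Then RT(32) = 400 + 185 × log₂ 32 = 400 + 185 × 5 ≈ 1325.000 ms.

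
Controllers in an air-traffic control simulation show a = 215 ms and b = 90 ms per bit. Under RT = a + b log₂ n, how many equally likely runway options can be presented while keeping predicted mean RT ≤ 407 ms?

Information budget: (407 − 215)/90 = 2.1333 bits, so n ≤ 2^2.1333 = 4.387 → at most 4.

4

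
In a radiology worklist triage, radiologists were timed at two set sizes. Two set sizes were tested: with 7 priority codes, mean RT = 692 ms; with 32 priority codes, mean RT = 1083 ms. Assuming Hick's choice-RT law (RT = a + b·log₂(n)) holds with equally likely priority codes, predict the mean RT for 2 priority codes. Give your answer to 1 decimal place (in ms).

RT is linear in log₂ n, so two points fix the line:
  b = (1083 − 692) / (log₂ 32 − log₂ 7) = 391 / (5 − 2.8074) = 178.323 ms/bit
  a = 692 − 178.323 × 2.8074 = 191.383 ms
Then RT(2) = 191.383 + 178.323 × log₂ 2 = 191.383 + 178.323 × 1 ≈ 369.706 ms.

369.7 ms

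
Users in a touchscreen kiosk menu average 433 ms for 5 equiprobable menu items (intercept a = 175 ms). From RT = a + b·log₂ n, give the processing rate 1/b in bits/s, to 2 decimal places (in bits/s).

b = (433 − 175)/log₂ 5 = 258/2.3219 = 111.115 ms per bit = 0.11111 s/bit; the reciprocal is 9.000 bits/s.

9.00 bits/s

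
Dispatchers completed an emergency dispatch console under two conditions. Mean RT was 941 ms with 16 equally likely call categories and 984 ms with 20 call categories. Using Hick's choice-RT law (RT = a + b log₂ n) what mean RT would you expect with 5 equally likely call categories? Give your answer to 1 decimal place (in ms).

With log₂ n on the abscissa the relation is linear; from the two conditions:
  b = (984 − 941) / (log₂ 20 − log₂ 16) = 43 / (4.3219 − 4) = 133.570 ms/bit
  a = 941 − 133.570 × 4 = 406.719 ms
Then RT(5) = 406.719 + 133.570 × log₂ 5 = 406.719 + 133.570 × 2.3219 ≈ 716.860 ms.

716.9 ms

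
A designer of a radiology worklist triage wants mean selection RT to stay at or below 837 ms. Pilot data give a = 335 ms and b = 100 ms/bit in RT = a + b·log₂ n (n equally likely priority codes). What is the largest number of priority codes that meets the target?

Information budget: (837 − 335)/100 = 5.0200 bits, so n ≤ 2^5.0200 = 32.447 → at most 32.

32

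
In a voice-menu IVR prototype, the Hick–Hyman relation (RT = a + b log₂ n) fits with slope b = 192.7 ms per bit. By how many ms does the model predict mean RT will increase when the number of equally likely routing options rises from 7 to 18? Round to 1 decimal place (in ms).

The intercept a cancels: ΔRT = b·(log₂ n₂ − log₂ n₁) = b·log₂(n₂/n₁).
log₂(18) − log₂(7) = 4.1699 − 2.8074 = 1.3626.
ΔRT = 192.7 × 1.3626 = 262.567 ms.

262.6 ms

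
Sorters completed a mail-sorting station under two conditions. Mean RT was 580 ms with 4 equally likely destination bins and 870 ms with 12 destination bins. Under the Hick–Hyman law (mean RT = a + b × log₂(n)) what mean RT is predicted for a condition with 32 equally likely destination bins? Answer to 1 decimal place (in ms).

1128.9 ms

RT is linear in log₂ n, so two points fix the line:
  b = (870 − 580) / (log₂ 12 − log₂ 4) = 290 / (3.5850 − 2) = 182.970 ms/bit
  a = 580 − 182.970 × 2 = 214.061 ms
Then RT(32) = 214.061 + 182.970 × log₂ 32 = 214.061 + 182.970 × 5 ≈ 1128.909 ms.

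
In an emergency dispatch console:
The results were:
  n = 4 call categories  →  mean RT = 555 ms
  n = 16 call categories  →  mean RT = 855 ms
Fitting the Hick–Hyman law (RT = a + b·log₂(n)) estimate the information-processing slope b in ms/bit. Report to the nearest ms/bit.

The slope on a log₂ axis is (855 − 555) / (4 − 2) = 150 ms/bit.

150 ms/bit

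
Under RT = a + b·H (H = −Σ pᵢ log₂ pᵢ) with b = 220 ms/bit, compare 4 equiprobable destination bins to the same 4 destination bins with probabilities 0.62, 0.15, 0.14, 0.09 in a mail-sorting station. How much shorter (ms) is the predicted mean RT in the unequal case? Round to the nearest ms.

The RT saving is b·ΔH. Equiprobable H₀ = log₂(4) = 2.0000 bits; with the given probabilities H = 1.5479 bits.
b·(H₀ − H) = 220 × (2.0000 − 1.5479) = 99.46 ms.

99 ms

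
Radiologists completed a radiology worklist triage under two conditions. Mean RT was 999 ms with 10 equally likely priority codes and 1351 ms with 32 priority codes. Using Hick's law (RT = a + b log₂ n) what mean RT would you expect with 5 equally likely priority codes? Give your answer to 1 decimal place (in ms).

With log₂ n on the abscissa the relation is linear; from the two conditions:
  b = (1351 − 999) / (log₂ 32 − log₂ 10) = 352 / (5 − 3.3219) = 209.765 ms/bit
  a = 999 − 209.765 × 3.3219 = 302.177 ms
Then RT(5) = 302.177 + 209.765 × log₂ 5 = 302.177 + 209.765 × 2.3219 ≈ 789.235 ms.

789.2 ms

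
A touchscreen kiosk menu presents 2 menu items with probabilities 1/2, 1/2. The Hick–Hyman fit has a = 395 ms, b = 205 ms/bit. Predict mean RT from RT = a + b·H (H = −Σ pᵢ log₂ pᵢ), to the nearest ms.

H = −Σ pᵢ log₂ pᵢ = 0.5·1 + 0.5·1 = 1.000 bits.
RT = 395 + 205 × 1.000 = 600.00 ms.

600 ms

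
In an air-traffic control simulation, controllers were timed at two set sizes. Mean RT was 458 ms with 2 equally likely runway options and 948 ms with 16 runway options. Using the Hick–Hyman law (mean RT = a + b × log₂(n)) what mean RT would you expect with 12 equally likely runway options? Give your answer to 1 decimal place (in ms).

880.2 ms

Fit slope and intercept:
  b = (948 − 458) / (log₂ 16 − log₂ 2) = 490 / (4 − 1) = 163.333 ms/bit
  a = 458 − 163.333 × 1 = 294.667 ms
Then RT(12) = 294.667 + 163.333 × log₂ 12 = 294.667 + 163.333 × 3.5850 ≈ 880.211 ms.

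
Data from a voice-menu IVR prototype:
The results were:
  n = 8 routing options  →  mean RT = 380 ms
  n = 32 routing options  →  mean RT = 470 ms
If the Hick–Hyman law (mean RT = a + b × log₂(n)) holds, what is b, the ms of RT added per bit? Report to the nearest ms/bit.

45 ms/bit

b = (RT₂ − RT₁)/(log₂ n₂ − log₂ n₁) = (470 − 380)/(5 − 3) = 45 ms/bit.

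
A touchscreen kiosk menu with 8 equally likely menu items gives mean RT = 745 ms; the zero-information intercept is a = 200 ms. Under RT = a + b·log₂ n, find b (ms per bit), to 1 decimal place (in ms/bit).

181.7 ms/bit

b = (745 − 200) / log₂(8) = 545 / 3 = 181.667 ms/bit.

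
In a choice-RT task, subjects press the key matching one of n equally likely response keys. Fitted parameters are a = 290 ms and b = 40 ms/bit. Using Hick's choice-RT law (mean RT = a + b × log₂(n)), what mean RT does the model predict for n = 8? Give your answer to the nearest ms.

log₂(8) = 3 bits, so RT = 290 + 40 × 3 ≈ 410.000 ms.

410 ms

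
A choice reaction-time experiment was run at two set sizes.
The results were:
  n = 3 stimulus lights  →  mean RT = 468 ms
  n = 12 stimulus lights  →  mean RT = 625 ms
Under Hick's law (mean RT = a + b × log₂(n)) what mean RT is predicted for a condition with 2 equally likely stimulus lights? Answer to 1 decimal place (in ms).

RT is linear in log₂ n, so two points fix the line:
  b = (625 − 468) / (log₂ 12 − log₂ 3) = 157 / (3.5850 − 1.5850) = 78.500 ms/bit
  a = 468 − 78.500 × 1.5850 = 343.580 ms
Then RT(2) = 343.580 + 78.500 × log₂ 2 = 343.580 + 78.500 × 1 ≈ 422.080 ms.

422.1 ms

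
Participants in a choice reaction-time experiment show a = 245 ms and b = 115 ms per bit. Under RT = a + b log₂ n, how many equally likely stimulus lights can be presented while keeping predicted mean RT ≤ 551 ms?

Set 245 + 115·log₂ n ≤ 551 → log₂ n ≤ (551 − 245)/115 = 2.6609.
So n ≤ 2^2.6609 = 6.324; the largest integer n is 6.

6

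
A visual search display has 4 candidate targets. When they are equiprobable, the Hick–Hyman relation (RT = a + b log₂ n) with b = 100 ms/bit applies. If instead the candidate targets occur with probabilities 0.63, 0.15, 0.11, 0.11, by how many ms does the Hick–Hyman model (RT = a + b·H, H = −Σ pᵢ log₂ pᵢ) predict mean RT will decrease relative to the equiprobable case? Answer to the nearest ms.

47 ms

The RT saving is b·ΔH. Equiprobable H₀ = log₂(4) = 2.0000 bits; with the given probabilities H = 1.5311 bits.
b·(H₀ − H) = 100 × (2.0000 − 1.5311) = 46.89 ms.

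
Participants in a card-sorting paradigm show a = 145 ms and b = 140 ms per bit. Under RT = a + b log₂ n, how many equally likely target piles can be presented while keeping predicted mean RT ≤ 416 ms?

Information budget: (416 − 145)/140 = 1.9357 bits, so n ≤ 2^1.9357 = 3.826 → at most 3.

3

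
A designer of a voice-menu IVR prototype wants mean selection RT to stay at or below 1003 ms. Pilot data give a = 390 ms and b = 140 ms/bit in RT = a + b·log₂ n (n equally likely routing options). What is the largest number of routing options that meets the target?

Set 390 + 140·log₂ n ≤ 1003 → log₂ n ≤ (1003 − 390)/140 = 4.3786.
So n ≤ 2^4.3786 = 20.801; the largest integer n is 20.

20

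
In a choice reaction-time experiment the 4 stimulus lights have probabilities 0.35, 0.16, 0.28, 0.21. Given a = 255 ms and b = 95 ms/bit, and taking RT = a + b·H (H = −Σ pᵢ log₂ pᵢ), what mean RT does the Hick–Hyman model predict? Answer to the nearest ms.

439 ms

Entropy contributions −pᵢ log₂ pᵢ: 0.5301, 0.4230, 0.5142, 0.4728; sum H = 1.9402 bits.
RT = a + bH = 255 + 95·1.9402 = 439.32 ms.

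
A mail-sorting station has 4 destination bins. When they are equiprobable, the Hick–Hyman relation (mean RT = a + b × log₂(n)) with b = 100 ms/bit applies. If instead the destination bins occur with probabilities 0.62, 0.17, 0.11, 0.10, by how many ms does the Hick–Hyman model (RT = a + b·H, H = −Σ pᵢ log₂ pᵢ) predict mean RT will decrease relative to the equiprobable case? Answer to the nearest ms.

46 ms

The RT saving is b·ΔH. Equiprobable H₀ = log₂(4) = 2.0000 bits; with the given probabilities H = 1.5447 bits.
b·(H₀ − H) = 100 × (2.0000 − 1.5447) = 45.53 ms.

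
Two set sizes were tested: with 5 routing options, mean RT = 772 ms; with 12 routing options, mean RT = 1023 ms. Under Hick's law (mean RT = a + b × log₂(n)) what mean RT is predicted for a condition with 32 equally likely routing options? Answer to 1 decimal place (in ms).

RT is linear in log₂ n, so two points fix the line:
  b = (1023 − 772) / (log₂ 12 − log₂ 5) = 251 / (3.5850 − 2.3219) = 198.728 ms/bit
  a = 772 − 198.728 × 2.3219 = 310.568 ms
Then RT(32) = 310.568 + 198.728 × log₂ 32 = 310.568 + 198.728 × 5 ≈ 1304.207 ms.

1304.2 ms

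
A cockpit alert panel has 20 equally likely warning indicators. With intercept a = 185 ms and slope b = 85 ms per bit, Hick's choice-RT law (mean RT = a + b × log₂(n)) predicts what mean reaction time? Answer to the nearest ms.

552 ms

log₂(20) = 4.3219 bits, so RT = 185 + 85 × 4.3219 ≈ 552.364 ms.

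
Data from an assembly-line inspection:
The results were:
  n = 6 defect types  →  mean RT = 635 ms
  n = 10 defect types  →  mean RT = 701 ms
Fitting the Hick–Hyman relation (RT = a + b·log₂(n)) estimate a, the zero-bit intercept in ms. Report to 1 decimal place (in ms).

403.5 ms

The slope on a log₂ axis is (701 − 635) / (3.3219 − 2.5850) = 89.556 ms/bit.
Intercept: a = 635 − 89.556·log₂(6) = 403.500 ms.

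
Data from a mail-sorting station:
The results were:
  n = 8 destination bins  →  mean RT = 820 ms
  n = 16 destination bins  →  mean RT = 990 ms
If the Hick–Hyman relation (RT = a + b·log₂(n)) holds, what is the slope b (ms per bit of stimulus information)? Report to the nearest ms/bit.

b = (RT₂ − RT₁)/(log₂ n₂ − log₂ n₁) = (990 − 820)/(4 − 3) = 170 ms/bit.

170 ms/bit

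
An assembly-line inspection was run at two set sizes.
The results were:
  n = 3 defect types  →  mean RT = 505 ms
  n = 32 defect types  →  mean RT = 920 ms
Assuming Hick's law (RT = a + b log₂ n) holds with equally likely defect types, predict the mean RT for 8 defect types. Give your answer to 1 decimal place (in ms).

677.0 ms

Solve the two-equation system in a and b:
  b = (920 − 505) / (log₂ 32 − log₂ 3) = 415 / (5 − 1.5850) = 121.521 ms/bit
  a = 505 − 121.521 × 1.5850 = 312.393 ms
Then RT(8) = 312.393 + 121.521 × log₂ 8 = 312.393 + 121.521 × 3 ≈ 676.957 ms.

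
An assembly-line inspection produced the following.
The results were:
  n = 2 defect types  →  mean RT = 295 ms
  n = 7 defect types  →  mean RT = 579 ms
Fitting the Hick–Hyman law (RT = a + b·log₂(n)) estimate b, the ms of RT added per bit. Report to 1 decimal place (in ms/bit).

Slope: b = (579 − 295) / (log₂ 7 − log₂ 2) = 284/1.8074 = 157.136 ms/bit.

157.1 ms/bit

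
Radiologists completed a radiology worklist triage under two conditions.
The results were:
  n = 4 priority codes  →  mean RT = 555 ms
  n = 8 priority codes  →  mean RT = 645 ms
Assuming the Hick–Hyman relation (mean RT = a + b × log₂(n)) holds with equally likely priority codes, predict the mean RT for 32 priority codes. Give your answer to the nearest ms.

Solve the two-equation system in a and b:
  b = (645 − 555) / (log₂ 8 − log₂ 4) = 90 / (3 − 2) = 90 ms/bit
  a = 555 − 90 × 2 = 375 ms
Then RT(32) = 375 + 90 × log₂ 32 = 375 + 90 × 5 ≈ 825.000 ms.

825 ms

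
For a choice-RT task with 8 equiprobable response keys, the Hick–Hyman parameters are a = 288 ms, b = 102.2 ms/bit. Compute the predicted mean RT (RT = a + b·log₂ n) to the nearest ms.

595 ms

log₂(8) = 3 bits, so RT = 288 + 102.2 × 3 ≈ 594.600 ms.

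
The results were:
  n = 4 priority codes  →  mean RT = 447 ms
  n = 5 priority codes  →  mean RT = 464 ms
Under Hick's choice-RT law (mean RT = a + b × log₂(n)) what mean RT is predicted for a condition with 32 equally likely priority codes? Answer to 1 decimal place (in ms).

With log₂ n on the abscissa the relation is linear; from the two conditions:
  b = (464 − 447) / (log₂ 5 − log₂ 4) = 17 / (2.3219 − 2) = 52.807 ms/bit
  a = 447 − 52.807 × 2 = 341.386 ms
Then RT(32) = 341.386 + 52.807 × log₂ 32 = 341.386 + 52.807 × 5 ≈ 605.420 ms.

605.4 ms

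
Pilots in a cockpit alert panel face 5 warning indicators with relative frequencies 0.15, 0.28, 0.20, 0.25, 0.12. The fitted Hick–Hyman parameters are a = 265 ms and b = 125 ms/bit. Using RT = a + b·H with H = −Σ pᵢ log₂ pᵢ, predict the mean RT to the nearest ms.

547 ms

Entropy contributions −pᵢ log₂ pᵢ: 0.4105, 0.5142, 0.4644, 0.5000, 0.3671; sum H = 2.2562 bits.
RT = a + bH = 265 + 125·2.2562 = 547.03 ms.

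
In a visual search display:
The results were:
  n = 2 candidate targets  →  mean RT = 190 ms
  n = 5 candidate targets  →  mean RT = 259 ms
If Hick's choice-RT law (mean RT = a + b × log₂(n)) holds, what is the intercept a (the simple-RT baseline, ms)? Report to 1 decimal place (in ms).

The slope on a log₂ axis is (259 − 190) / (2.3219 − 1) = 52.196 ms/bit.
a = RT₁ − b·log₂ n₁ = 190 − 52.196 × 1 = 137.804 ms.

137.8 ms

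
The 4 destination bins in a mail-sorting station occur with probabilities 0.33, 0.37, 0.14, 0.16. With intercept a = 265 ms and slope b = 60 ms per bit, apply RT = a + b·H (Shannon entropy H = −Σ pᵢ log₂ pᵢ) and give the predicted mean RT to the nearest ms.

Entropy contributions −pᵢ log₂ pᵢ: 0.5278, 0.5307, 0.3971, 0.4230; sum H = 1.8787 bits.
RT = a + bH = 265 + 60·1.8787 = 377.72 ms.

378 ms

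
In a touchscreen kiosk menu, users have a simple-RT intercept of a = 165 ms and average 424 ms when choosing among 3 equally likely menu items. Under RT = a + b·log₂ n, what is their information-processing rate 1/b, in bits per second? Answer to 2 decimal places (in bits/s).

Choice component = 424 − 165 = 259 ms over log₂(3) = 1.5850 bits.
b = 259 / 1.5850 = 163.411 ms/bit, so 1/b = 6.120 bits/s.

6.12 bits/s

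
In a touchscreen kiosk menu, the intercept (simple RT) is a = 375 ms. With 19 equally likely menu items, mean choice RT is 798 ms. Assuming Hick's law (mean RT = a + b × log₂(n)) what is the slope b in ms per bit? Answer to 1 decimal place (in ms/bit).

19 alternatives carry log₂ 19 = 4.2479 bits; the choice cost is 798 − 375 = 423 ms, so b = 423/4.2479 = 99.578 ms/bit.

99.6 ms/bit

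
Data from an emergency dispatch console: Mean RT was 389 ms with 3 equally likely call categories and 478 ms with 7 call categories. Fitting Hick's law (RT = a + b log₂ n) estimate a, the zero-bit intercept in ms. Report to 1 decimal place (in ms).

273.6 ms

b = (RT₂ − RT₁)/(log₂ n₂ − log₂ n₁) = (478 − 389)/(2.8074 − 1.5850) = 72.808 ms/bit.
a = RT₁ − b·log₂ n₁ = 389 − 72.808 × 1.5850 = 273.602 ms.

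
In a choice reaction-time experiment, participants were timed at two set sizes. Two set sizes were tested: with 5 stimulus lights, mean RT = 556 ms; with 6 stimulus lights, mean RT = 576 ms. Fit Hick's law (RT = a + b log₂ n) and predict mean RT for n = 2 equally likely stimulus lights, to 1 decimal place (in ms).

Solve the two-equation system in a and b:
  b = (576 − 556) / (log₂ 6 − log₂ 5) = 20 / (2.5850 − 2.3219) = 76.036 ms/bit
  a = 556 − 76.036 × 2.3219 = 379.451 ms
Then RT(2) = 379.451 + 76.036 × log₂ 2 = 379.451 + 76.036 × 1 ≈ 455.486 ms.

455.5 ms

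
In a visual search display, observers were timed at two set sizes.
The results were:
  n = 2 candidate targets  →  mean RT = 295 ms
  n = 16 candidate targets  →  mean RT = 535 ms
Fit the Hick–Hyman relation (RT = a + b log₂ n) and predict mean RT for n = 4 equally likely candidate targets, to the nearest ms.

375 ms

With log₂ n on the abscissa the relation is linear; from the two conditions:
  b = (535 − 295) / (log₂ 16 − log₂ 2) = 240 / (4 − 1) = 80 ms/bit
  a = 295 − 80 × 1 = 215 ms
Then RT(4) = 215 + 80 × log₂ 4 = 215 + 80 × 2 ≈ 375.000 ms.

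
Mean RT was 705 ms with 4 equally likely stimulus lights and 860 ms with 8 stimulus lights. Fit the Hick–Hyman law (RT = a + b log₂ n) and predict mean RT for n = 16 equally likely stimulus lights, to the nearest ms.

Solve the two-equation system in a and b:
  b = (860 − 705) / (log₂ 8 − log₂ 4) = 155 / (3 − 2) = 155 ms/bit
  a = 705 − 155 × 2 = 395 ms
Then RT(16) = 395 + 155 × log₂ 16 = 395 + 155 × 4 ≈ 1015.000 ms.

1015 ms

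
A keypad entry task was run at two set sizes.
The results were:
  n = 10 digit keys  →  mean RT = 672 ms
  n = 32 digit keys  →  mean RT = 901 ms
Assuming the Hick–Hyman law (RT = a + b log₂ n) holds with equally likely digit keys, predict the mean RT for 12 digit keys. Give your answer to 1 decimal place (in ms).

RT is linear in log₂ n, so two points fix the line:
  b = (901 − 672) / (log₂ 32 − log₂ 10) = 229 / (5 − 3.3219) = 136.466 ms/bit
  a = 672 − 136.466 × 3.3219 = 218.669 ms
Then RT(12) = 218.669 + 136.466 × log₂ 12 = 218.669 + 136.466 × 3.5850 ≈ 707.895 ms.

707.9 ms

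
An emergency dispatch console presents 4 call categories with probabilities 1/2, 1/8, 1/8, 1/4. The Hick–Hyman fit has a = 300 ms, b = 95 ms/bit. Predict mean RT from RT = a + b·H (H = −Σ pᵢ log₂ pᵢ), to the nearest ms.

466 ms

Each term −pᵢ log₂ pᵢ: 0.5·1 + 0.125·3 + 0.125·3 + 0.25·2; summed, H = 1.750 bits.
Mean RT = a + bH = 300 + 95·1.750 = 466.25 ms.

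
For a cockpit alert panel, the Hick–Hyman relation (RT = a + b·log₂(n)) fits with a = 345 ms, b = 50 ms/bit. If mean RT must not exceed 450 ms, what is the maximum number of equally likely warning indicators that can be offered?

50·log₂ n ≤ 450 − 345 = 105, giving log₂ n ≤ 2.1000 and n ≤ 4.287. The largest whole number is 4.

4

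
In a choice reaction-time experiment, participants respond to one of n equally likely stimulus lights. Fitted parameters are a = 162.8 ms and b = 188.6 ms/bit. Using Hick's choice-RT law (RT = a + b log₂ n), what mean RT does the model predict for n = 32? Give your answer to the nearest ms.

1106 ms

log₂(32) = 5 bits, so RT = 162.8 + 188.6 × 5 ≈ 1105.800 ms.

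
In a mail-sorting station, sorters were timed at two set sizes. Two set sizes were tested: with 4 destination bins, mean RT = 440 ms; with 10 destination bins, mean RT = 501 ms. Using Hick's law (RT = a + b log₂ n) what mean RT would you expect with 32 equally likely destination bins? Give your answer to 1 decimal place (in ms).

578.4 ms

Solve the two-equation system in a and b:
  b = (501 − 440) / (log₂ 10 − log₂ 4) = 61 / (3.3219 − 2) = 46.145 ms/bit
  a = 440 − 46.145 × 2 = 347.711 ms
Then RT(32) = 347.711 + 46.145 × log₂ 32 = 347.711 + 46.145 × 5 ≈ 578.434 ms.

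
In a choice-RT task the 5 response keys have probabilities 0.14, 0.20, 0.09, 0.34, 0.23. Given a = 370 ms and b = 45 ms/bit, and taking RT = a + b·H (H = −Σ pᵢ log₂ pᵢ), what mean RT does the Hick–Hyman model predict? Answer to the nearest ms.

469 ms

H = 0.14·log₂(1/0.14) + 0.20·log₂(1/0.20) + 0.09·log₂(1/0.09) + 0.34·log₂(1/0.34) + 0.23·log₂(1/0.23) = 2.1910 bits.
RT = 370 + 45 × 2.1910 = 468.59 ms.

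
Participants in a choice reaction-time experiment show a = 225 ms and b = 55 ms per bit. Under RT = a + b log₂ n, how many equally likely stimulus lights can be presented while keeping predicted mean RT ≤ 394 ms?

55·log₂ n ≤ 394 − 225 = 169, giving log₂ n ≤ 3.0727 and n ≤ 8.414. The largest whole number is 8.

8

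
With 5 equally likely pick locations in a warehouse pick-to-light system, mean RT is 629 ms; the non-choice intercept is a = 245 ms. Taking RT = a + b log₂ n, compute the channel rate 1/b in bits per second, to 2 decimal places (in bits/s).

Choice component = 629 − 245 = 384 ms over log₂(5) = 2.3219 bits.
b = 384 / 2.3219 = 165.380 ms/bit, so 1/b = 6.047 bits/s.

6.05 bits/s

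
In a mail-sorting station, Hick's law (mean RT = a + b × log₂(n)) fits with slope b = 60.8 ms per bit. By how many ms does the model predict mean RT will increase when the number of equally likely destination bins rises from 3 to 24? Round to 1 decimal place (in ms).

ΔRT = (a + b log₂ n₂) − (a + b log₂ n₁) = b·(log₂ n₂ − log₂ n₁).
log₂(24) − log₂(3) = log₂(24/3) = log₂(8) = 3.
ΔRT = 60.8 × 3.0000 = 182.400 ms.

182.4 ms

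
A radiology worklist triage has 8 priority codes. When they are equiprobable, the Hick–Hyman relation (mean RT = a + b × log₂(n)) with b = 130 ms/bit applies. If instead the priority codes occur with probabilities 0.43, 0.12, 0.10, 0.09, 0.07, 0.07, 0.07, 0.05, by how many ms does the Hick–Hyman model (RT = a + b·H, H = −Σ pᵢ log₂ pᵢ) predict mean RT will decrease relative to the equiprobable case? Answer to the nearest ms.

58 ms

Equiprobable entropy H₀ = log₂ 8 = 3.0000 bits.
Skewed entropy H = −Σ pᵢ log₂ pᵢ = 2.5572 bits.
ΔRT = b·(H₀ − H) = 130 × 0.4428 = 57.56 ms.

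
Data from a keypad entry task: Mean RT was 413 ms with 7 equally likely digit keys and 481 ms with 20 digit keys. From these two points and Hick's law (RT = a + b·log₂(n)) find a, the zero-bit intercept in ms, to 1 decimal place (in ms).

The slope on a log₂ axis is (481 − 413) / (4.3219 − 2.8074) = 44.897 ms/bit.
Intercept: a = 413 − 44.897·log₂(7) = 286.958 ms.

287.0 ms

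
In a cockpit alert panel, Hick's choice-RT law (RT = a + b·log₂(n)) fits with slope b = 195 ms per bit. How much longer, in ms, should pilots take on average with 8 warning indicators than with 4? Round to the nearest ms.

ΔRT = (a + b log₂ n₂) − (a + b log₂ n₁) = b·(log₂ n₂ − log₂ n₁).
log₂(8) − log₂(4) = log₂(8/4) = log₂(2) = 1.
ΔRT = 195 × 1.0000 = 195.000 ms.

195 ms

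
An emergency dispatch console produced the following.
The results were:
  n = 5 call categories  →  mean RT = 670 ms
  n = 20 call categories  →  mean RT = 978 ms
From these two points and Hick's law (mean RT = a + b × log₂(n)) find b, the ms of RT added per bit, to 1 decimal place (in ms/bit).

Slope: b = (978 − 670) / (log₂ 20 − log₂ 5) = 308/2.0000 = 154.000 ms/bit.

154.0 ms/bit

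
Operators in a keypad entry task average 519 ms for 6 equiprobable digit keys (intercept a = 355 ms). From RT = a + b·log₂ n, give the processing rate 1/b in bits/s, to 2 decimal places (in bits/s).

15.76 bits/s

Choice component = 519 − 355 = 164 ms over log₂(6) = 2.5850 bits.
b = 164 / 2.5850 = 63.444 ms/bit, so 1/b = 15.762 bits/s.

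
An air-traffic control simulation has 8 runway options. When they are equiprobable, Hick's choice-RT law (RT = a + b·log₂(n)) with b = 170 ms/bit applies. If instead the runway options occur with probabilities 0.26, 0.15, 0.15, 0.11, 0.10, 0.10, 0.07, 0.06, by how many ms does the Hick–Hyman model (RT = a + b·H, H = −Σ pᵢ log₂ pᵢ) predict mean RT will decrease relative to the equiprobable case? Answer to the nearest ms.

Equiprobable entropy H₀ = log₂ 8 = 3.0000 bits.
Skewed entropy H = −Σ pᵢ log₂ pᵢ = 2.8531 bits.
ΔRT = b·(H₀ − H) = 170 × 0.1469 = 24.97 ms.

25 ms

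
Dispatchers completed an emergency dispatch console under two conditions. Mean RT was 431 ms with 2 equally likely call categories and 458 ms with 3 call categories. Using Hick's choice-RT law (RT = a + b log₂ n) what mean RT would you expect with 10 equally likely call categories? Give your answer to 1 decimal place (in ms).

RT is linear in log₂ n, so two points fix the line:
  b = (458 − 431) / (log₂ 3 − log₂ 2) = 27 / (1.5850 − 1) = 46.157 ms/bit
  a = 431 − 46.157 × 1 = 384.843 ms
Then RT(10) = 384.843 + 46.157 × log₂ 10 = 384.843 + 46.157 × 3.3219 ≈ 538.173 ms.

538.2 ms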